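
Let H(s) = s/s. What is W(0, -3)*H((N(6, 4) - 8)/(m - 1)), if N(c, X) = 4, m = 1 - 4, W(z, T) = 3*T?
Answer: -9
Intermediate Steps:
m = -3
H(s) = 1
W(0, -3)*H((N(6, 4) - 8)/(m - 1)) = (3*(-3))*1 = -9*1 = -9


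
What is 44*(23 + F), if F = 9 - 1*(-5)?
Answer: 1628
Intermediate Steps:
F = 14 (F = 9 + 5 = 14)
44*(23 + F) = 44*(23 + 14) = 44*37 = 1628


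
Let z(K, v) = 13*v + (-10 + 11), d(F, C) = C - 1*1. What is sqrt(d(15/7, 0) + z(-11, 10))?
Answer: sqrt(130) ≈ 11.402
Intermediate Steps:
d(F, C) = -1 + C (d(F, C) = C - 1 = -1 + C)
z(K, v) = 1 + 13*v (z(K, v) = 13*v + 1 = 1 + 13*v)
sqrt(d(15/7, 0) + z(-11, 10)) = sqrt((-1 + 0) + (1 + 13*10)) = sqrt(-1 + (1 + 130)) = sqrt(-1 + 131) = sqrt(130)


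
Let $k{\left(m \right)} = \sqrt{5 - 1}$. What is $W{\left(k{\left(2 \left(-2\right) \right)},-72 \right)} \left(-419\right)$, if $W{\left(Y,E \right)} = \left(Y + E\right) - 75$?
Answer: $60755$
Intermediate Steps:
$k{\left(m \right)} = 2$ ($k{\left(m \right)} = \sqrt{4} = 2$)
$W{\left(Y,E \right)} = -75 + E + Y$ ($W{\left(Y,E \right)} = \left(E + Y\right) - 75 = -75 + E + Y$)
$W{\left(k{\left(2 \left(-2\right) \right)},-72 \right)} \left(-419\right) = \left(-75 - 72 + 2\right) \left(-419\right) = \left(-145\right) \left(-419\right) = 60755$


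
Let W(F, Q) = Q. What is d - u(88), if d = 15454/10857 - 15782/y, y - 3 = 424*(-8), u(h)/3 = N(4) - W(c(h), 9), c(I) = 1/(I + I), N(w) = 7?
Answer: 444485018/36794373 ≈ 12.080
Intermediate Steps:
c(I) = 1/(2*I)
u(h) = -6 (u(h) = 3*(7 - 1*9) = 3*(7 - 9) = 3*(-2) = -6)
y = -3389 (y = 3 + 424*(-8) = 3 - 3392 = -3389)
d = 223718780/36794373 (d = 15454/10857 - 15782/(-3389) = 15454*(1/10857) - 15782*(-1/3389) = 15454/10857 + 15782/3389 = 223718780/36794373 ≈ 6.0802)
d - u(88) = 223718780/36794373 - 1*(-6) = 223718780/36794373 + 6 = 444485018/36794373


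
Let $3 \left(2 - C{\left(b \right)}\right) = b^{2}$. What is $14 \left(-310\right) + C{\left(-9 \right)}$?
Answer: $-4365$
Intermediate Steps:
$C{\left(b \right)} = 2 - \frac{b^{2}}{3}$
$14 \left(-310\right) + C{\left(-9 \right)} = 14 \left(-310\right) + \left(2 - \frac{\left(-9\right)^{2}}{3}\right) = -4340 + \left(2 - 27\right) = -4340 - 25 = -4365$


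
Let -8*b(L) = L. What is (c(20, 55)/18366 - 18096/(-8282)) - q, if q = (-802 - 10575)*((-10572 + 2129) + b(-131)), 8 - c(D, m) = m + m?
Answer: -9721649580749053/101404808 ≈ -9.5870e+7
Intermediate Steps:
c(D, m) = 8 - 2*m (c(D, m) = 8 - (m + m) = 8 - 2*m)
b(L) = -L/8
q = 766957701/8 (q = (-802 - 10575)*((-10572 + 2129) - ⅛*(-131)) = -11377*(-8443 + 131/8) = -11377*(-67413/8) = 766957701/8 ≈ 9.5870e+7)
(c(20, 55)/18366 - 18096/(-8282)) - q = ((8 - 2*55)/18366 - 18096/(-8282)) - 1*766957701/8 = ((8 - 110)*(1/18366) - 18096*(-1/8282)) - 766957701/8 = (-102*1/18366 + 9048/4141) - 766957701/8 = (-17/3061 + 9048/4141) - 766957701/8 = 27625531/12675601 - 766957701/8 = -9721649580749053/101404808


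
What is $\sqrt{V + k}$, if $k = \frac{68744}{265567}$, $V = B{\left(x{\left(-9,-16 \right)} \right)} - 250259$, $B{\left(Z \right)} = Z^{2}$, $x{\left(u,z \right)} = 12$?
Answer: $\frac{3 i \sqrt{1959950009637043}}{265567} \approx 500.11 i$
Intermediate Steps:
$V = -250115$ ($V = 12^{2} - 250259 = 144 - 250259 = -250115$)
$k = \frac{68744}{265567}$ ($k = 68744 \cdot \frac{1}{265567} = \frac{68744}{265567} \approx 0.25886$)
$\sqrt{V + k} = \sqrt{-250115 + \frac{68744}{265567}} = \sqrt{- \frac{66422221461}{265567}} = \frac{3 i \sqrt{1959950009637043}}{265567}$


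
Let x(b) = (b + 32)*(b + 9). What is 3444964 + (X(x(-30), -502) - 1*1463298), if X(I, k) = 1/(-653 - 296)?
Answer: 1880601033/949 ≈ 1.9817e+6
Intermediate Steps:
x(b) = (9 + b)*(32 + b) (x(b) = (32 + b)*(9 + b) = (9 + b)*(32 + b))
X(I, k) = -1/949 (X(I, k) = 1/(-949) = -1/949)
3444964 + (X(x(-30), -502) - 1*1463298) = 3444964 + (-1/949 - 1*1463298) = 3444964 + (-1/949 - 1463298) = 3444964 - 1388669803/949 = 1880601033/949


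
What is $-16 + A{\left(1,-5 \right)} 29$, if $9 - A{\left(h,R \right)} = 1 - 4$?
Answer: $332$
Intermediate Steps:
$A{\left(h,R \right)} = 12$ ($A{\left(h,R \right)} = 9 - \left(1 - 4\right) = 9 - -3 = 9 + 3 = 12$)
$-16 + A{\left(1,-5 \right)} 29 = -16 + 12 \cdot 29 = -16 + 348 = 332$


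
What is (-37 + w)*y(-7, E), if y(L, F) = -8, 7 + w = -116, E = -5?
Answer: 1280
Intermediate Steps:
w = -123 (w = -7 - 116 = -123)
(-37 + w)*y(-7, E) = (-37 - 123)*(-8) = -160*(-8) = 1280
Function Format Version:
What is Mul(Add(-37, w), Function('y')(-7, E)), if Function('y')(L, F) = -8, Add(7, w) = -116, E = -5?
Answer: 1280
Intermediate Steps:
w = -123 (w = Add(-7, -116) = -123)
Mul(Add(-37, w), Function('y')(-7, E)) = Mul(Add(-37, -123), -8) = Mul(-160, -8) = 1280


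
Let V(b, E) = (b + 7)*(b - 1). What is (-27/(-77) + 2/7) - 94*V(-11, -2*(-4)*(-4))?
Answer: -49625/11 ≈ -4511.4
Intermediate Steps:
V(b, E) = (-1 + b)*(7 + b) (V(b, E) = (7 + b)*(-1 + b) = (-1 + b)*(7 + b))
(-27/(-77) + 2/7) - 94*V(-11, -2*(-4)*(-4)) = (-27/(-77) + 2/7) - 94*(-7 + (-11)² + 6*(-11)) = (-27*(-1/77) + 2*(⅐)) - 94*(-7 + 121 - 66) = (27/77 + 2/7) - 94*48 = 7/11 - 4512 = -49625/11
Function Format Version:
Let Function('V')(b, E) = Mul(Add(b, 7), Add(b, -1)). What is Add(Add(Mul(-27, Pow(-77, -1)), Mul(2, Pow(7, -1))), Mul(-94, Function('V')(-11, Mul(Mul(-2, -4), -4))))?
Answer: Rational(-49625, 11) ≈ -4511.4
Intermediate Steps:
Function('V')(b, E) = Mul(Add(-1, b), Add(7, b)) (Function('V')(b, E) = Mul(Add(7, b), Add(-1, b)) = Mul(Add(-1, b), Add(7, b)))
Add(Add(Mul(-27, Pow(-77, -1)), Mul(2, Pow(7, -1))), Mul(-94, Function('V')(-11, Mul(Mul(-2, -4), -4)))) = Add(Add(Mul(-27, Pow(-77, -1)), Mul(2, Pow(7, -1))), Mul(-94, Add(-7, Pow(-11, 2), Mul(6, -11)))) = Add(Add(Mul(-27, Rational(-1, 77)), Mul(2, Rational(1, 7))), Mul(-94, Add(-7, 121, -66))) = Add(Add(Rational(27, 77), Rational(2, 7)), Mul(-94, 48)) = Add(Rational(7, 11), -4512) = Rational(-49625, 11)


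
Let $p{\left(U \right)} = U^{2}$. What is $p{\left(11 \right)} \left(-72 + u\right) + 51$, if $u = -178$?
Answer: $-30199$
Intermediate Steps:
$p{\left(11 \right)} \left(-72 + u\right) + 51 = 11^{2} \left(-72 - 178\right) + 51 = 121 \left(-250\right) + 51 = -30250 + 51 = -30199$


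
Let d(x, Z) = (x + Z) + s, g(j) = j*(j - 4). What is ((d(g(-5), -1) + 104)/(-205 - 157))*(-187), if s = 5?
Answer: 28611/362 ≈ 79.036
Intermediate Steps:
g(j) = j*(-4 + j)
d(x, Z) = 5 + Z + x (d(x, Z) = (x + Z) + 5 = (Z + x) + 5 = 5 + Z + x)
((d(g(-5), -1) + 104)/(-205 - 157))*(-187) = (((5 - 1 - 5*(-4 - 5)) + 104)/(-205 - 157))*(-187) = (((5 - 1 - 5*(-9)) + 104)/(-362))*(-187) = (((5 - 1 + 45) + 104)*(-1/362))*(-187) = ((49 + 104)*(-1/362))*(-187) = (153*(-1/362))*(-187) = -153/362*(-187) = 28611/362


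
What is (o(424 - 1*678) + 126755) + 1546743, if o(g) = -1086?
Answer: 1672412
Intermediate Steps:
(o(424 - 1*678) + 126755) + 1546743 = (-1086 + 126755) + 1546743 = 125669 + 1546743 = 1672412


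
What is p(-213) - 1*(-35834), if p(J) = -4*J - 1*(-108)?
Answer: 36794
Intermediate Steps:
p(J) = 108 - 4*J (p(J) = -4*J + 108 = 108 - 4*J)
p(-213) - 1*(-35834) = (108 - 4*(-213)) - 1*(-35834) = (108 + 852) + 35834 = 960 + 35834 = 36794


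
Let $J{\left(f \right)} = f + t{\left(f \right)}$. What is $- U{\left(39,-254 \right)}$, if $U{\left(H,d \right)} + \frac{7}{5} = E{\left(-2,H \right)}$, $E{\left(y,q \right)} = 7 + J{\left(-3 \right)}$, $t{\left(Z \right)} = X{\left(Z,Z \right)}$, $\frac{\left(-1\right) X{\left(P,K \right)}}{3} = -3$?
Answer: $- \frac{58}{5} \approx -11.6$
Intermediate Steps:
$X{\left(P,K \right)} = 9$ ($X{\left(P,K \right)} = \left(-3\right) \left(-3\right) = 9$)
$t{\left(Z \right)} = 9$
$J{\left(f \right)} = 9 + f$ ($J{\left(f \right)} = f + 9 = 9 + f$)
$E{\left(y,q \right)} = 13$ ($E{\left(y,q \right)} = 7 + \left(9 - 3\right) = 7 + 6 = 13$)
$U{\left(H,d \right)} = \frac{58}{5}$ ($U{\left(H,d \right)} = - \frac{7}{5} + 13 = \frac{58}{5}$)
$- U{\left(39,-254 \right)} = \left(-1\right) \frac{58}{5} = - \frac{58}{5}$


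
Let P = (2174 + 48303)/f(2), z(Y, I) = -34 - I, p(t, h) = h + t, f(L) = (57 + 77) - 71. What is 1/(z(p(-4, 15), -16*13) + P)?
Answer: 9/8777 ≈ 0.0010254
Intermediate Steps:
f(L) = 63 (f(L) = 134 - 71 = 63)
P = 7211/9 (P = (2174 + 48303)/63 = 50477*(1/63) = 7211/9 ≈ 801.22)
1/(z(p(-4, 15), -16*13) + P) = 1/((-34 - (-16)*13) + 7211/9) = 1/((-34 - 1*(-208)) + 7211/9) = 1/((-34 + 208) + 7211/9) = 1/(174 + 7211/9) = 1/(8777/9) = 9/8777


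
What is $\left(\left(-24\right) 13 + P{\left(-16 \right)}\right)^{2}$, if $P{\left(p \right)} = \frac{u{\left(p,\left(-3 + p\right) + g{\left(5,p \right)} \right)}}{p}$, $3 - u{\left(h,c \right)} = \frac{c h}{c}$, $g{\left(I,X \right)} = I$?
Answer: $\frac{25110121}{256} \approx 98086.0$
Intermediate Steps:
$u{\left(h,c \right)} = 3 - h$ ($u{\left(h,c \right)} = 3 - \frac{c h}{c} = 3 - h$)
$P{\left(p \right)} = \frac{3 - p}{p}$
$\left(\left(-24\right) 13 + P{\left(-16 \right)}\right)^{2} = \left(\left(-24\right) 13 + \frac{3 - -16}{-16}\right)^{2} = \left(-312 - \frac{3 + 16}{16}\right)^{2} = \left(-312 - \frac{19}{16}\right)^{2} = \left(- \frac{5011}{16}\right)^{2} = \frac{25110121}{256}$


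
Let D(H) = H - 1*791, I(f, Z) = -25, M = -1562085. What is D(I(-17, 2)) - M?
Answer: 1561269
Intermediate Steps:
D(H) = -791 + H (D(H) = H - 791 = -791 + H)
D(I(-17, 2)) - M = (-791 - 25) - 1*(-1562085) = -816 + 1562085 = 1561269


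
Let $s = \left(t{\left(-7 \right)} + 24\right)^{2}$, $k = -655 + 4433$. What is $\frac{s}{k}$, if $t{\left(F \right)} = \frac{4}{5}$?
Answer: $\frac{7688}{47225} \approx 0.1628$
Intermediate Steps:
$t{\left(F \right)} = \frac{4}{5}$ ($t{\left(F \right)} = 4 \cdot \frac{1}{5} = \frac{4}{5}$)
$k = 3778$
$s = \frac{15376}{25}$ ($s = \left(\frac{4}{5} + 24\right)^{2} = \left(\frac{124}{5}\right)^{2} = \frac{15376}{25} \approx 615.04$)
$\frac{s}{k} = \frac{15376}{25 \cdot 3778} = \frac{15376}{25} \cdot \frac{1}{3778} = \frac{7688}{47225}$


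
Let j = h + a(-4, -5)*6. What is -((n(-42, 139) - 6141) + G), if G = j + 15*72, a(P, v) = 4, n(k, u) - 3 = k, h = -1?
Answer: 5077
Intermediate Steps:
n(k, u) = 3 + k
j = 23 (j = -1 + 4*6 = -1 + 24 = 23)
G = 1103 (G = 23 + 15*72 = 23 + 1080 = 1103)
-((n(-42, 139) - 6141) + G) = -(((3 - 42) - 6141) + 1103) = -((-39 - 6141) + 1103) = -(-6180 + 1103) = -1*(-5077) = 5077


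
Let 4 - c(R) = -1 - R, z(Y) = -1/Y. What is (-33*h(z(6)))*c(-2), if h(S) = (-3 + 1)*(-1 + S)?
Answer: -231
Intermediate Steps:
h(S) = 2 - 2*S (h(S) = -2*(-1 + S) = 2 - 2*S)
c(R) = 5 + R (c(R) = 4 - (-1 - R) = 4 + (1 + R) = 5 + R)
(-33*h(z(6)))*c(-2) = (-33*(2 - (-2)/6))*(5 - 2) = -33*(2 - (-2)/6)*3 = -33*(2 - 2*(-1/6))*3 = -33*(2 + 1/3)*3 = -33*7/3*3 = -77*3 = -231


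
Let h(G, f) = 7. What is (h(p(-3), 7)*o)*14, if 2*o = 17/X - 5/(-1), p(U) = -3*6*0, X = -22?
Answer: 4557/22 ≈ 207.14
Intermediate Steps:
p(U) = 0 (p(U) = -18*0 = 0)
o = 93/44 (o = (17/(-22) - 5/(-1))/2 = (17*(-1/22) - 5*(-1))/2 = (-17/22 + 5)/2 = (½)*(93/22) = 93/44 ≈ 2.1136)
(h(p(-3), 7)*o)*14 = (7*(93/44))*14 = (651/44)*14 = 4557/22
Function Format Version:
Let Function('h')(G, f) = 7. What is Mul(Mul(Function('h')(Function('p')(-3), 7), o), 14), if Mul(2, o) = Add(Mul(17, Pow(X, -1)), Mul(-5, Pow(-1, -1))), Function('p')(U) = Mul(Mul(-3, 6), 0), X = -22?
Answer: Rational(4557, 22) ≈ 207.14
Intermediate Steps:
Function('p')(U) = 0 (Function('p')(U) = Mul(-18, 0) = 0)
o = Rational(93, 44) (o = Mul(Rational(1, 2), Add(Mul(17, Pow(-22, -1)), Mul(-5, Pow(-1, -1)))) = Mul(Rational(1, 2), Add(Mul(17, Rational(-1, 22)), Mul(-5, -1))) = Mul(Rational(1, 2), Add(Rational(-17, 22), 5)) = Mul(Rational(1, 2), Rational(93, 22)) = Rational(93, 44) ≈ 2.1136)
Mul(Mul(Function('h')(Function('p')(-3), 7), o), 14) = Mul(Mul(7, Rational(93, 44)), 14) = Mul(Rational(651, 44), 14) = Rational(4557, 22)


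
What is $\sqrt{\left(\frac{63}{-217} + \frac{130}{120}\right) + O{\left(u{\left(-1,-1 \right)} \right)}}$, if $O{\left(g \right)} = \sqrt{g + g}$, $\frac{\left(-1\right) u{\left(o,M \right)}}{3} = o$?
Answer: $\frac{\sqrt{27435 + 34596 \sqrt{6}}}{186} \approx 1.8007$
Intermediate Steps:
$u{\left(o,M \right)} = - 3 o$
$O{\left(g \right)} = \sqrt{2} \sqrt{g}$ ($O{\left(g \right)} = \sqrt{2 g} = \sqrt{2} \sqrt{g}$)
$\sqrt{\left(\frac{63}{-217} + \frac{130}{120}\right) + O{\left(u{\left(-1,-1 \right)} \right)}} = \sqrt{\left(\frac{63}{-217} + \frac{130}{120}\right) + \sqrt{2} \sqrt{\left(-3\right) \left(-1\right)}} = \sqrt{\left(63 \left(- \frac{1}{217}\right) + 130 \cdot \frac{1}{120}\right) + \sqrt{2} \sqrt{3}} = \sqrt{\left(- \frac{9}{31} + \frac{13}{12}\right) + \sqrt{6}} = \sqrt{\frac{295}{372} + \sqrt{6}}$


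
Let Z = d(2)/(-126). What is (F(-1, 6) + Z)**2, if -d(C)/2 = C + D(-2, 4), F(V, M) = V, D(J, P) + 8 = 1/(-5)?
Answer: 119716/99225 ≈ 1.2065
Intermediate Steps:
D(J, P) = -41/5 (D(J, P) = -8 + 1/(-5) = -8 - 1/5 = -41/5)
d(C) = 82/5 - 2*C (d(C) = -2*(C - 41/5) = -2*(-41/5 + C) = 82/5 - 2*C)
Z = -31/315 (Z = (82/5 - 2*2)/(-126) = (82/5 - 4)*(-1/126) = (62/5)*(-1/126) = -31/315 ≈ -0.098413)
(F(-1, 6) + Z)**2 = (-1 - 31/315)**2 = (-346/315)**2 = 119716/99225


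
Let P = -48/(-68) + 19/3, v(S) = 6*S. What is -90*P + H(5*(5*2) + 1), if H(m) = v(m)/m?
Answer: -10668/17 ≈ -627.53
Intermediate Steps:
P = 359/51 (P = -48*(-1/68) + 19*(⅓) = 12/17 + 19/3 = 359/51 ≈ 7.0392)
H(m) = 6 (H(m) = (6*m)/m = 6)
-90*P + H(5*(5*2) + 1) = -90*359/51 + 6 = -10770/17 + 6 = -10668/17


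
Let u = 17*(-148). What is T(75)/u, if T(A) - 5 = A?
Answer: -20/629 ≈ -0.031797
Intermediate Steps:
u = -2516
T(A) = 5 + A
T(75)/u = (5 + 75)/(-2516) = 80*(-1/2516) = -20/629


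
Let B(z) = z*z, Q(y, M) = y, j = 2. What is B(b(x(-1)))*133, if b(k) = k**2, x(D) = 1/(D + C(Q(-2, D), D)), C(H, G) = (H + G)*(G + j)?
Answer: 133/256 ≈ 0.51953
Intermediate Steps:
C(H, G) = (2 + G)*(G + H) (C(H, G) = (H + G)*(G + 2) = (G + H)*(2 + G) = (2 + G)*(G + H))
x(D) = 1/(-4 + D + D**2) (x(D) = 1/(D + (D**2 + 2*D + 2*(-2) + D*(-2))) = 1/(D + (D**2 + 2*D - 4 - 2*D)) = 1/(D + (-4 + D**2)) = 1/(-4 + D + D**2))
B(z) = z**2
B(b(x(-1)))*133 = ((1/(-4 - 1 + (-1)**2))**2)**2*133 = ((1/(-4 - 1 + 1))**2)**2*133 = ((1/(-4))**2)**2*133 = ((-1/4)**2)**2*133 = (1/16)**2*133 = (1/256)*133 = 133/256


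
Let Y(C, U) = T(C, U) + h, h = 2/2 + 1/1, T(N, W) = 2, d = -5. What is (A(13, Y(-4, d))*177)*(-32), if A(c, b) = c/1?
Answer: -73632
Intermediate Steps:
h = 2 (h = 2*(½) + 1*1 = 1 + 1 = 2)
Y(C, U) = 4 (Y(C, U) = 2 + 2 = 4)
A(c, b) = c (A(c, b) = c*1 = c)
(A(13, Y(-4, d))*177)*(-32) = (13*177)*(-32) = 2301*(-32) = -73632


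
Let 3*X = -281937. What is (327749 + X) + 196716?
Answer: 430486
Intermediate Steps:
X = -93979 (X = (⅓)*(-281937) = -93979)
(327749 + X) + 196716 = (327749 - 93979) + 196716 = 233770 + 196716 = 430486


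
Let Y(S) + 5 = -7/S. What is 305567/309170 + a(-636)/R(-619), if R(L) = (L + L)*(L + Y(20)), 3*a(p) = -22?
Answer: 7085529277153/7169144952030 ≈ 0.98834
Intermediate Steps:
a(p) = -22/3 (a(p) = (1/3)*(-22) = -22/3)
Y(S) = -5 - 7/S
R(L) = 2*L*(-107/20 + L) (R(L) = (L + L)*(L + (-5 - 7/20)) = (2*L)*(L + (-5 - 7*1/20)) = (2*L)*(L + (-5 - 7/20)) = (2*L)*(L - 107/20) = (2*L)*(-107/20 + L) = 2*L*(-107/20 + L))
305567/309170 + a(-636)/R(-619) = 305567/309170 - 22*(-10/(619*(-107 + 20*(-619))))/3 = 305567*(1/309170) - 22*(-10/(619*(-107 - 12380)))/3 = 305567/309170 - 22/(3*((1/10)*(-619)*(-12487))) = 305567/309170 - 22/(3*7729453/10) = 305567/309170 - 22/3*10/7729453 = 305567/309170 - 220/23188359 = 7085529277153/7169144952030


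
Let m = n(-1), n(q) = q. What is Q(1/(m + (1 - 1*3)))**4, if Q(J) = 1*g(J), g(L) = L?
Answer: 1/81 ≈ 0.012346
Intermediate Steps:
m = -1
Q(J) = J (Q(J) = 1*J = J)
Q(1/(m + (1 - 1*3)))**4 = (1/(-1 + (1 - 1*3)))**4 = (1/(-1 + (1 - 3)))**4 = (1/(-1 - 2))**4 = (1/(-3))**4 = (-1/3)**4 = 1/81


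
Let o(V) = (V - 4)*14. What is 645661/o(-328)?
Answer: -645661/4648 ≈ -138.91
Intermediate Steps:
o(V) = -56 + 14*V (o(V) = (-4 + V)*14 = -56 + 14*V)
645661/o(-328) = 645661/(-56 + 14*(-328)) = 645661/(-56 - 4592) = 645661/(-4648) = 645661*(-1/4648) = -645661/4648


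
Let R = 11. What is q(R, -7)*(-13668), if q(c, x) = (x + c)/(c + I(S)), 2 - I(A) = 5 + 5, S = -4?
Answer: -18224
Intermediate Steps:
I(A) = -8 (I(A) = 2 - (5 + 5) = 2 - 1*10 = 2 - 10 = -8)
q(c, x) = (c + x)/(-8 + c) (q(c, x) = (x + c)/(c - 8) = (c + x)/(-8 + c))
q(R, -7)*(-13668) = ((11 - 7)/(-8 + 11))*(-13668) = (4/3)*(-13668) = -18224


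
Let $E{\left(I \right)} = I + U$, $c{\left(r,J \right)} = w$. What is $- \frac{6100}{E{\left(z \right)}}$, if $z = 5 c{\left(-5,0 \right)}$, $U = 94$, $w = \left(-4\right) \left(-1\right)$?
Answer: $- \frac{3050}{57} \approx -53.509$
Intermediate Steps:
$w = 4$
$c{\left(r,J \right)} = 4$
$z = 20$ ($z = 5 \cdot 4 = 20$)
$E{\left(I \right)} = 94 + I$ ($E{\left(I \right)} = I + 94 = 94 + I$)
$- \frac{6100}{E{\left(z \right)}} = - \frac{6100}{94 + 20} = - \frac{6100}{114} = \left(-6100\right) \frac{1}{114} = - \frac{3050}{57}$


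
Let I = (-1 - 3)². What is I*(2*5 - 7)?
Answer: 48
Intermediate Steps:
I = 16 (I = (-4)² = 16)
I*(2*5 - 7) = 16*(2*5 - 7) = 16*(10 - 7) = 16*3 = 48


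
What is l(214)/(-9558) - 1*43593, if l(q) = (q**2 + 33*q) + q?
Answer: -208357483/4779 ≈ -43599.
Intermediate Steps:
l(q) = q**2 + 34*q
l(214)/(-9558) - 1*43593 = (214*(34 + 214))/(-9558) - 1*43593 = (214*248)*(-1/9558) - 43593 = 53072*(-1/9558) - 43593 = -26536/4779 - 43593 = -208357483/4779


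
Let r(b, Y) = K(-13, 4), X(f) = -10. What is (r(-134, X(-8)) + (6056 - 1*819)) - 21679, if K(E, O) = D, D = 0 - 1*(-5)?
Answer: -16437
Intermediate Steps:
D = 5 (D = 0 + 5 = 5)
K(E, O) = 5
r(b, Y) = 5
(r(-134, X(-8)) + (6056 - 1*819)) - 21679 = (5 + (6056 - 1*819)) - 21679 = (5 + (6056 - 819)) - 21679 = (5 + 5237) - 21679 = 5242 - 21679 = -16437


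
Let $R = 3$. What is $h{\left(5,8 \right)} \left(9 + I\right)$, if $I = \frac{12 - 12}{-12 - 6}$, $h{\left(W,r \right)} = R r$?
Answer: $216$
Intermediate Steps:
$h{\left(W,r \right)} = 3 r$
$I = 0$ ($I = \frac{0}{-18} = 0 \left(- \frac{1}{18}\right) = 0$)
$h{\left(5,8 \right)} \left(9 + I\right) = 3 \cdot 8 \left(9 + 0\right) = 24 \cdot 9 = 216$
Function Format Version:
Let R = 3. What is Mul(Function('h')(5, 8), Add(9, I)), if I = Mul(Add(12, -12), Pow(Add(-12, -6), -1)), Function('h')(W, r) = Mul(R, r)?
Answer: 216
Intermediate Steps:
Function('h')(W, r) = Mul(3, r)
I = 0 (I = Mul(0, Pow(-18, -1)) = Mul(0, Rational(-1, 18)) = 0)
Mul(Function('h')(5, 8), Add(9, I)) = Mul(Mul(3, 8), Add(9, 0)) = Mul(24, 9) = 216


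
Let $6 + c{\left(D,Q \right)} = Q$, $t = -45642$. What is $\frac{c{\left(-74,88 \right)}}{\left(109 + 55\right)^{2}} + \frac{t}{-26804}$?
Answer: $\frac{3749345}{2197928} \approx 1.7059$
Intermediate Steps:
$c{\left(D,Q \right)} = -6 + Q$
$\frac{c{\left(-74,88 \right)}}{\left(109 + 55\right)^{2}} + \frac{t}{-26804} = \frac{-6 + 88}{\left(109 + 55\right)^{2}} - \frac{45642}{-26804} = \frac{82}{164^{2}} - - \frac{22821}{13402} = \frac{82}{26896} + \frac{22821}{13402} = 82 \cdot \frac{1}{26896} + \frac{22821}{13402} = \frac{1}{328} + \frac{22821}{13402} = \frac{3749345}{2197928}$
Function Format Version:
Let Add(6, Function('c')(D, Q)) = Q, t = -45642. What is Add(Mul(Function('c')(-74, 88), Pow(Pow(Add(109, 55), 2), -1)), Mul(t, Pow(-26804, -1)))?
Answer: Rational(3749345, 2197928) ≈ 1.7059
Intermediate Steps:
Function('c')(D, Q) = Add(-6, Q)
Add(Mul(Function('c')(-74, 88), Pow(Pow(Add(109, 55), 2), -1)), Mul(t, Pow(-26804, -1))) = Add(Mul(Add(-6, 88), Pow(Pow(Add(109, 55), 2), -1)), Mul(-45642, Pow(-26804, -1))) = Add(Mul(82, Pow(Pow(164, 2), -1)), Mul(-45642, Rational(-1, 26804))) = Add(Mul(82, Pow(26896, -1)), Rational(22821, 13402)) = Add(Mul(82, Rational(1, 26896)), Rational(22821, 13402)) = Add(Rational(1, 328), Rational(22821, 13402)) = Rational(3749345, 2197928)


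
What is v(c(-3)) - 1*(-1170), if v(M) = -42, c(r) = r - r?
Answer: 1128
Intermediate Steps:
c(r) = 0
v(c(-3)) - 1*(-1170) = -42 - 1*(-1170) = -42 + 1170 = 1128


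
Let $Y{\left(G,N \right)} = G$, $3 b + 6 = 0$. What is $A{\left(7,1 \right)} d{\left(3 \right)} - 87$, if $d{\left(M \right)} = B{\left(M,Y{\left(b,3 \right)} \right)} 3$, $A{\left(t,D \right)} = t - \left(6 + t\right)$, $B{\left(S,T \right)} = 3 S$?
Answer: $-249$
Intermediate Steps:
$b = -2$ ($b = -2 + \frac{1}{3} \cdot 0 = -2 + 0 = -2$)
$A{\left(t,D \right)} = -6$
$d{\left(M \right)} = 9 M$ ($d{\left(M \right)} = 3 M 3 = 9 M$)
$A{\left(7,1 \right)} d{\left(3 \right)} - 87 = - 6 \cdot 9 \cdot 3 - 87 = \left(-6\right) 27 - 87 = -162 - 87 = -249$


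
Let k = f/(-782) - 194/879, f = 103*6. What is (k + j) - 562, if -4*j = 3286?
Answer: -951682393/687378 ≈ -1384.5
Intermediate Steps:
j = -1643/2 (j = -¼*3286 = -1643/2 ≈ -821.50)
f = 618
k = -347465/343689 (k = 618/(-782) - 194/879 = 618*(-1/782) - 194*1/879 = -309/391 - 194/879 = -347465/343689 ≈ -1.0110)
(k + j) - 562 = (-347465/343689 - 1643/2) - 562 = -565375957/687378 - 562 = -951682393/687378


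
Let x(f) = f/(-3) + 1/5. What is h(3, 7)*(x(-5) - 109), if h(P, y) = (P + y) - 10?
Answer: 0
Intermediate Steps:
x(f) = 1/5 - f/3 (x(f) = f*(-1/3) + 1*(1/5) = -f/3 + 1/5 = 1/5 - f/3)
h(P, y) = -10 + P + y
h(3, 7)*(x(-5) - 109) = (-10 + 3 + 7)*((1/5 - 1/3*(-5)) - 109) = 0*((1/5 + 5/3) - 109) = 0*(28/15 - 109) = 0*(-1607/15) = 0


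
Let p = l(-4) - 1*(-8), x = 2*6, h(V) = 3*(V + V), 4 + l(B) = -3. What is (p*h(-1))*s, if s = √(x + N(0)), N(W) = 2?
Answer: -6*√14 ≈ -22.450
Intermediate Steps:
l(B) = -7 (l(B) = -4 - 3 = -7)
h(V) = 6*V (h(V) = 3*(2*V) = 6*V)
x = 12
s = √14 (s = √(12 + 2) = √14 ≈ 3.7417)
p = 1 (p = -7 - 1*(-8) = -7 + 8 = 1)
(p*h(-1))*s = (1*(6*(-1)))*√14 = (1*(-6))*√14 = -6*√14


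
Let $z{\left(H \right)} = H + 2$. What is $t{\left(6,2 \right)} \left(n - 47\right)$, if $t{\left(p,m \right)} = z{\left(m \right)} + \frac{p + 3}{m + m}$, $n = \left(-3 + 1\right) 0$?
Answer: $- \frac{1175}{4} \approx -293.75$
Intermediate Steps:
$z{\left(H \right)} = 2 + H$
$n = 0$ ($n = \left(-2\right) 0 = 0$)
$t{\left(p,m \right)} = 2 + m + \frac{3 + p}{2 m}$ ($t{\left(p,m \right)} = \left(2 + m\right) + \frac{p + 3}{m + m} = \left(2 + m\right) + \frac{3 + p}{2 m} = 2 + m + \frac{3 + p}{2 m}$)
$t{\left(6,2 \right)} \left(n - 47\right) = \frac{3 + 6 + 2 \cdot 2 \left(2 + 2\right)}{2 \cdot 2} \left(0 - 47\right) = \frac{1}{2} \cdot \frac{1}{2} \left(3 + 6 + 2 \cdot 2 \cdot 4\right) \left(-47\right) = \frac{1}{2} \cdot \frac{1}{2} \left(3 + 6 + 16\right) \left(-47\right) = \frac{1}{2} \cdot \frac{1}{2} \cdot 25 \left(-47\right) = \frac{25}{4} \left(-47\right) = - \frac{1175}{4}$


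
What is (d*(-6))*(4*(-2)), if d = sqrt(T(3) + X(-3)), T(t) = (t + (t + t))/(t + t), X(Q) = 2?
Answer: 24*sqrt(14) ≈ 89.800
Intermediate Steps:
T(t) = 3/2 (T(t) = (t + 2*t)/((2*t)) = (3*t)*(1/(2*t)) = 3/2)
d = sqrt(14)/2 (d = sqrt(3/2 + 2) = sqrt(7/2) = sqrt(14)/2 ≈ 1.8708)
(d*(-6))*(4*(-2)) = ((sqrt(14)/2)*(-6))*(4*(-2)) = -3*sqrt(14)*(-8) = 24*sqrt(14)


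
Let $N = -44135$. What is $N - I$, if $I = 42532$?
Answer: $-86667$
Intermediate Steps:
$N - I = -44135 - 42532 = -86667$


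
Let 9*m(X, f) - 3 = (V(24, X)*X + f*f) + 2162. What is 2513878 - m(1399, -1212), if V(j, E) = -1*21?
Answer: 21183172/9 ≈ 2.3537e+6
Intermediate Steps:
V(j, E) = -21
m(X, f) = 2165/9 - 7*X/3 + f²/9 (m(X, f) = ⅓ + ((-21*X + f*f) + 2162)/9 = ⅓ + ((-21*X + f²) + 2162)/9 = ⅓ + ((f² - 21*X) + 2162)/9 = ⅓ + (2162 + f² - 21*X)/9 = ⅓ + (2162/9 - 7*X/3 + f²/9) = 2165/9 - 7*X/3 + f²/9)
2513878 - m(1399, -1212) = 2513878 - (2165/9 - 7/3*1399 + (⅑)*(-1212)²) = 2513878 - (2165/9 - 9793/3 + (⅑)*1468944) = 2513878 - (2165/9 - 9793/3 + 163216) = 2513878 - 1*1441730/9 = 2513878 - 1441730/9 = 21183172/9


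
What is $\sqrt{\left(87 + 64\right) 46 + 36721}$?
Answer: $\sqrt{43667} \approx 208.97$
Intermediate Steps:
$\sqrt{\left(87 + 64\right) 46 + 36721} = \sqrt{151 \cdot 46 + 36721} = \sqrt{6946 + 36721} = \sqrt{43667}$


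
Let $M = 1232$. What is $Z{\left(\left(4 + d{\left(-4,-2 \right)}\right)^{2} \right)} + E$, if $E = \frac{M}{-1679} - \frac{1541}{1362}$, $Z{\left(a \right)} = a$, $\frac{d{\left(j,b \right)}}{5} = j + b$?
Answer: $\frac{1541610125}{2286798} \approx 674.13$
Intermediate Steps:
$d{\left(j,b \right)} = 5 b + 5 j$ ($d{\left(j,b \right)} = 5 \left(j + b\right) = 5 \left(b + j\right) = 5 b + 5 j$)
$E = - \frac{4265323}{2286798}$ ($E = \frac{1232}{-1679} - \frac{1541}{1362} = 1232 \left(- \frac{1}{1679}\right) - \frac{1541}{1362} = - \frac{1232}{1679} - \frac{1541}{1362} = - \frac{4265323}{2286798} \approx -1.8652$)
$Z{\left(\left(4 + d{\left(-4,-2 \right)}\right)^{2} \right)} + E = \left(4 + \left(5 \left(-2\right) + 5 \left(-4\right)\right)\right)^{2} - \frac{4265323}{2286798} = \left(4 - 30\right)^{2} - \frac{4265323}{2286798} = \left(-26\right)^{2} - \frac{4265323}{2286798} = 676 - \frac{4265323}{2286798} = \frac{1541610125}{2286798}$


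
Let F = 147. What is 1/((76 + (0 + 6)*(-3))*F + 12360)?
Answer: 1/20886 ≈ 4.7879e-5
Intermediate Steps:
1/((76 + (0 + 6)*(-3))*F + 12360) = 1/((76 + (0 + 6)*(-3))*147 + 12360) = 1/((76 + 6*(-3))*147 + 12360) = 1/((76 - 18)*147 + 12360) = 1/(58*147 + 12360) = 1/(8526 + 12360) = 1/20886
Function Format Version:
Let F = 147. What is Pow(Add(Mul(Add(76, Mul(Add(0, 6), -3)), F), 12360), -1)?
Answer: Rational(1, 20886) ≈ 4.7879e-5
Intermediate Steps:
Pow(Add(Mul(Add(76, Mul(Add(0, 6), -3)), F), 12360), -1) = Pow(Add(Mul(Add(76, Mul(Add(0, 6), -3)), 147), 12360), -1) = Pow(Add(Mul(Add(76, Mul(6, -3)), 147), 12360), -1) = Pow(Add(Mul(Add(76, -18), 147), 12360), -1) = Pow(Add(Mul(58, 147), 12360), -1) = Pow(Add(8526, 12360), -1) = Pow(20886, -1) = Rational(1, 20886)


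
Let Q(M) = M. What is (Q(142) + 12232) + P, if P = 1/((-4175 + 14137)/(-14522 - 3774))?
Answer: 61625746/4981 ≈ 12372.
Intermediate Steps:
P = -9148/4981 (P = 1/(9962/(-18296)) = 1/(9962*(-1/18296)) = 1/(-4981/9148) = -9148/4981 ≈ -1.8366)
(Q(142) + 12232) + P = (142 + 12232) - 9148/4981 = 12374 - 9148/4981 = 61625746/4981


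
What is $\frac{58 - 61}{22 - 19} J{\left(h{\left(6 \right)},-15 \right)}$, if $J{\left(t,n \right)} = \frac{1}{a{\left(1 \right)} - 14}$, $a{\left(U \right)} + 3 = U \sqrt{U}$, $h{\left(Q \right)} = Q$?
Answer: $\frac{1}{16} \approx 0.0625$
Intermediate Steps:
$a{\left(U \right)} = -3 + U^{\frac{3}{2}}$ ($a{\left(U \right)} = -3 + U \sqrt{U} = -3 + U^{\frac{3}{2}}$)
$J{\left(t,n \right)} = - \frac{1}{16}$ ($J{\left(t,n \right)} = \frac{1}{\left(-3 + 1^{\frac{3}{2}}\right) - 14} = \frac{1}{\left(-3 + 1\right) - 14} = \frac{1}{-2 - 14} = \frac{1}{-16} = - \frac{1}{16}$)
$\frac{58 - 61}{22 - 19} J{\left(h{\left(6 \right)},-15 \right)} = \frac{58 - 61}{22 - 19} \left(- \frac{1}{16}\right) = - \frac{3}{3} \left(- \frac{1}{16}\right) = \left(-3\right) \frac{1}{3} \left(- \frac{1}{16}\right) = \left(-1\right) \left(- \frac{1}{16}\right) = \frac{1}{16}$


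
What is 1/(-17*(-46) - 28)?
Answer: 1/754 ≈ 0.0013263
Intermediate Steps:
1/(-17*(-46) - 28) = 1/(782 - 28) = 1/754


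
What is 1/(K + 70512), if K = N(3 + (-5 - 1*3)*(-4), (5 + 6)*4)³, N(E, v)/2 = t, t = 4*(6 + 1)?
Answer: 1/246128 ≈ 4.0629e-6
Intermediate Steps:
t = 28 (t = 4*7 = 28)
N(E, v) = 56 (N(E, v) = 2*28 = 56)
K = 175616 (K = 56³ = 175616)
1/(K + 70512) = 1/(175616 + 70512) = 1/246128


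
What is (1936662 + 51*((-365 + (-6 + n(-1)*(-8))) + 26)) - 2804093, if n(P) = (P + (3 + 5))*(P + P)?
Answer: -879314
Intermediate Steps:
n(P) = 2*P*(8 + P) (n(P) = (P + 8)*(2*P) = (8 + P)*(2*P) = 2*P*(8 + P))
(1936662 + 51*((-365 + (-6 + n(-1)*(-8))) + 26)) - 2804093 = (1936662 + 51*((-365 + (-6 + (2*(-1)*(8 - 1))*(-8))) + 26)) - 2804093 = (1936662 + 51*((-365 + (-6 + (2*(-1)*7)*(-8))) + 26)) - 2804093 = (1936662 + 51*((-365 + (-6 - 14*(-8))) + 26)) - 2804093 = (1936662 + 51*((-365 + (-6 + 112)) + 26)) - 2804093 = (1936662 + 51*((-365 + 106) + 26)) - 2804093 = (1936662 + 51*(-259 + 26)) - 2804093 = (1936662 + 51*(-233)) - 2804093 = (1936662 - 11883) - 2804093 = 1924779 - 2804093 = -879314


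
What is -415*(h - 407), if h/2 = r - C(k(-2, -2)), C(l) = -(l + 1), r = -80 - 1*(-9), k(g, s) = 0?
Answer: 227005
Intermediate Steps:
r = -71 (r = -80 + 9 = -71)
C(l) = -1 - l (C(l) = -(1 + l) = -1 - l)
h = -140 (h = 2*(-71 - (-1 - 1*0)) = 2*(-71 - (-1 + 0)) = 2*(-71 - 1*(-1)) = 2*(-71 + 1) = 2*(-70) = -140)
-415*(h - 407) = -415*(-140 - 407) = -415*(-547) = 227005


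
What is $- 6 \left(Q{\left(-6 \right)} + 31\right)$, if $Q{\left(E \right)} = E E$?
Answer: $-402$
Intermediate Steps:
$Q{\left(E \right)} = E^{2}$
$- 6 \left(Q{\left(-6 \right)} + 31\right) = - 6 \left(\left(-6\right)^{2} + 31\right) = - 6 \left(36 + 31\right) = \left(-6\right) 67 = -402$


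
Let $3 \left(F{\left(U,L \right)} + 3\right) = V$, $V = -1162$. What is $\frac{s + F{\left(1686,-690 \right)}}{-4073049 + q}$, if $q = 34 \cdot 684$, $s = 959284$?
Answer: $- \frac{2876681}{12149379} \approx -0.23678$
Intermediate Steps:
$F{\left(U,L \right)} = - \frac{1171}{3}$ ($F{\left(U,L \right)} = -3 + \frac{1}{3} \left(-1162\right) = -3 - \frac{1162}{3} = - \frac{1171}{3}$)
$q = 23256$
$\frac{s + F{\left(1686,-690 \right)}}{-4073049 + q} = \frac{959284 - \frac{1171}{3}}{-4073049 + 23256} = \frac{2876681}{3 \left(-4049793\right)} = \frac{2876681}{3} \left(- \frac{1}{4049793}\right) = - \frac{2876681}{12149379}$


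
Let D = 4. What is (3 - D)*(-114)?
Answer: 114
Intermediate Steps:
(3 - D)*(-114) = (3 - 1*4)*(-114) = (3 - 4)*(-114) = -1*(-114) = 114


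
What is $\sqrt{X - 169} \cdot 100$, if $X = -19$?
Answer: $200 i \sqrt{47} \approx 1371.1 i$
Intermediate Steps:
$\sqrt{X - 169} \cdot 100 = \sqrt{-19 - 169} \cdot 100 = \sqrt{-188} \cdot 100 = 2 i \sqrt{47} \cdot 100 = 200 i \sqrt{47}$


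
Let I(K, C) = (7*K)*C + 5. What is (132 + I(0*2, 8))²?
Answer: 18769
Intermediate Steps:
I(K, C) = 5 + 7*C*K (I(K, C) = 7*C*K + 5 = 5 + 7*C*K)
(132 + I(0*2, 8))² = (132 + (5 + 7*8*(0*2)))² = (132 + (5 + 7*8*0))² = (132 + (5 + 0))² = (132 + 5)² = 137² = 18769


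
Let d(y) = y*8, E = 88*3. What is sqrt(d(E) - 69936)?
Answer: 12*I*sqrt(471) ≈ 260.43*I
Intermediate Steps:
E = 264
d(y) = 8*y
sqrt(d(E) - 69936) = sqrt(8*264 - 69936) = sqrt(2112 - 69936) = sqrt(-67824) = 12*I*sqrt(471)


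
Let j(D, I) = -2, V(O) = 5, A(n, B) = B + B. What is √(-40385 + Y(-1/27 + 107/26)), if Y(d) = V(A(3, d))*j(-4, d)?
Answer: I*√40395 ≈ 200.99*I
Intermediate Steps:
A(n, B) = 2*B
Y(d) = -10 (Y(d) = 5*(-2) = -10)
√(-40385 + Y(-1/27 + 107/26)) = √(-40385 - 10) = √(-40395) = I*√40395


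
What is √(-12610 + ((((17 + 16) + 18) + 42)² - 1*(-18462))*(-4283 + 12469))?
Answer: 2*√55479509 ≈ 14897.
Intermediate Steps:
√(-12610 + ((((17 + 16) + 18) + 42)² - 1*(-18462))*(-4283 + 12469)) = √(-12610 + (((33 + 18) + 42)² + 18462)*8186) = √(-12610 + ((51 + 42)² + 18462)*8186) = √(-12610 + (93² + 18462)*8186) = √(-12610 + (8649 + 18462)*8186) = √(-12610 + 27111*8186) = √(-12610 + 221930646) = √221918036 = 2*√55479509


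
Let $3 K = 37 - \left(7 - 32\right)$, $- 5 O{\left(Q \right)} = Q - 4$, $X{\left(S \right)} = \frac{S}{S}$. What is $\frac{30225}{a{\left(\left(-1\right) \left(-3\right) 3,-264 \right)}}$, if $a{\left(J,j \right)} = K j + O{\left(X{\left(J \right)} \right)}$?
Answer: $- \frac{151125}{27277} \approx -5.5404$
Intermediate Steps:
$X{\left(S \right)} = 1$
$O{\left(Q \right)} = \frac{4}{5} - \frac{Q}{5}$ ($O{\left(Q \right)} = - \frac{Q - 4}{5} = - \frac{-4 + Q}{5} = \frac{4}{5} - \frac{Q}{5}$)
$K = \frac{62}{3}$ ($K = \frac{37 - \left(7 - 32\right)}{3} = \frac{37 - -25}{3} = \frac{37 + 25}{3} = \frac{1}{3} \cdot 62 = \frac{62}{3} \approx 20.667$)
$a{\left(J,j \right)} = \frac{3}{5} + \frac{62 j}{3}$ ($a{\left(J,j \right)} = \frac{62 j}{3} + \left(\frac{4}{5} - \frac{1}{5}\right) = \frac{62 j}{3} + \frac{3}{5} = \frac{3}{5} + \frac{62 j}{3}$)
$\frac{30225}{a{\left(\left(-1\right) \left(-3\right) 3,-264 \right)}} = \frac{30225}{\frac{3}{5} + \frac{62}{3} \left(-264\right)} = \frac{30225}{\frac{3}{5} - 5456} = \frac{30225}{- \frac{27277}{5}} = 30225 \left(- \frac{5}{27277}\right) = - \frac{151125}{27277}$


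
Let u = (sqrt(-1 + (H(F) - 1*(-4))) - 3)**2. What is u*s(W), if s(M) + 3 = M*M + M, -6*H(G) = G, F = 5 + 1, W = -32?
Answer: 10879 - 5934*sqrt(2) ≈ 2487.1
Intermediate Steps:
F = 6
H(G) = -G/6
s(M) = -3 + M + M**2 (s(M) = -3 + (M*M + M) = -3 + (M**2 + M) = -3 + (M + M**2) = -3 + M + M**2)
u = (-3 + sqrt(2))**2 (u = (sqrt(-1 + (-1/6*6 - 1*(-4))) - 3)**2 = (sqrt(-1 + (-1 + 4)) - 3)**2 = (sqrt(-1 + 3) - 3)**2 = (sqrt(2) - 3)**2 = (-3 + sqrt(2))**2 ≈ 2.5147)
u*s(W) = (3 - sqrt(2))**2*(-3 - 32 + (-32)**2) = (3 - sqrt(2))**2*(-3 - 32 + 1024) = (3 - sqrt(2))**2*989 = 989*(3 - sqrt(2))**2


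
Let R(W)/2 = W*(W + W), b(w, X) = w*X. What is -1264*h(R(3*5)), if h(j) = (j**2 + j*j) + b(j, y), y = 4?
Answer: -2052230400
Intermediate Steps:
b(w, X) = X*w
R(W) = 4*W**2 (R(W) = 2*(W*(W + W)) = 2*(W*(2*W)) = 2*(2*W**2) = 4*W**2)
h(j) = 2*j**2 + 4*j (h(j) = (j**2 + j*j) + 4*j = (j**2 + j**2) + 4*j = 2*j**2 + 4*j)
-1264*h(R(3*5)) = -2528*4*(3*5)**2*(2 + 4*(3*5)**2) = -2528*4*15**2*(2 + 4*15**2) = -2528*4*225*(2 + 4*225) = -2528*900*(2 + 900) = -2528*900*902 = -1264*1623600 = -2052230400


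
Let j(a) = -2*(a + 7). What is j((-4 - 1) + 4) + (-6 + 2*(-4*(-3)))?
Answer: 6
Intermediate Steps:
j(a) = -14 - 2*a (j(a) = -2*(7 + a) = -14 - 2*a)
j((-4 - 1) + 4) + (-6 + 2*(-4*(-3))) = (-14 - 2*((-4 - 1) + 4)) + (-6 + 2*(-4*(-3))) = (-14 - 2*(-5 + 4)) + (-6 + 2*12) = (-14 - 2*(-1)) + (-6 + 24) = (-14 + 2) + 18 = -12 + 18 = 6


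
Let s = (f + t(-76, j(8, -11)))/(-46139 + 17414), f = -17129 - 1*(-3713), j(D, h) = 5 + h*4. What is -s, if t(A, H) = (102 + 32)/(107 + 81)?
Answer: -1261037/2700150 ≈ -0.46702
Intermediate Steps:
j(D, h) = 5 + 4*h
t(A, H) = 67/94 (t(A, H) = 134/188 = 134*(1/188) = 67/94)
f = -13416 (f = -17129 + 3713 = -13416)
s = 1261037/2700150 (s = (-13416 + 67/94)/(-46139 + 17414) = -1261037/94/(-28725) = -1261037/94*(-1/28725) = 1261037/2700150 ≈ 0.46702)
-s = -1*1261037/2700150 = -1261037/2700150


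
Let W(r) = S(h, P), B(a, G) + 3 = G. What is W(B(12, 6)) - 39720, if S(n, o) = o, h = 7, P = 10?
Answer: -39710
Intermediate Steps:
B(a, G) = -3 + G
W(r) = 10
W(B(12, 6)) - 39720 = 10 - 39720 = -39710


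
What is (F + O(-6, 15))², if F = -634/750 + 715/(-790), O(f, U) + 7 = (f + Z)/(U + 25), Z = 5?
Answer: 4325439093361/56169000000 ≈ 77.008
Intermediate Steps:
O(f, U) = -7 + (5 + f)/(25 + U) (O(f, U) = -7 + (f + 5)/(U + 25) = -7 + (5 + f)/(25 + U))
F = -103711/59250 (F = -634*1/750 + 715*(-1/790) = -317/375 - 143/158 = -103711/59250 ≈ -1.7504)
(F + O(-6, 15))² = (-103711/59250 + (-170 - 6 - 7*15)/(25 + 15))² = (-103711/59250 + (-170 - 6 - 105)/40)² = (-103711/59250 + (1/40)*(-281))² = (-103711/59250 - 281/40)² = (-2079769/237000)² = 4325439093361/56169000000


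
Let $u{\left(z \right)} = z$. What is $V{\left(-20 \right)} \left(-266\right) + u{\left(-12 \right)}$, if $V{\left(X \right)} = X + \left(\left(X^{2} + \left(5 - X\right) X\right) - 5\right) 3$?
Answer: $89098$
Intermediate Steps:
$V{\left(X \right)} = -15 + X + 3 X^{2} + 3 X \left(5 - X\right)$ ($V{\left(X \right)} = X + \left(\left(X^{2} + X \left(5 - X\right)\right) - 5\right) 3 = X + \left(-5 + X^{2} + X \left(5 - X\right)\right) 3 = X + \left(-15 + 3 X^{2} + 3 X \left(5 - X\right)\right) = -15 + X + 3 X^{2} + 3 X \left(5 - X\right)$)
$V{\left(-20 \right)} \left(-266\right) + u{\left(-12 \right)} = \left(-15 + 16 \left(-20\right)\right) \left(-266\right) - 12 = \left(-15 - 320\right) \left(-266\right) - 12 = \left(-335\right) \left(-266\right) - 12 = 89110 - 12 = 89098$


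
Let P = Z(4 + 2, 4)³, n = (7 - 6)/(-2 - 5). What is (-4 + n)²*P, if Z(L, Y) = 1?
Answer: 841/49 ≈ 17.163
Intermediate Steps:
n = -⅐ (n = 1/(-7) = 1*(-⅐) = -⅐ ≈ -0.14286)
P = 1 (P = 1³ = 1)
(-4 + n)²*P = (-4 - ⅐)²*1 = (-29/7)²*1 = (841/49)*1 = 841/49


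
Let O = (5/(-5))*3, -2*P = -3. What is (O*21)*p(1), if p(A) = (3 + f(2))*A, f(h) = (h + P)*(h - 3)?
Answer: 63/2 ≈ 31.500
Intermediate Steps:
P = 3/2 (P = -½*(-3) = 3/2 ≈ 1.5000)
f(h) = (-3 + h)*(3/2 + h) (f(h) = (h + 3/2)*(h - 3) = (3/2 + h)*(-3 + h) = (-3 + h)*(3/2 + h))
p(A) = -A/2 (p(A) = (3 + (-9/2 + 2² - 3/2*2))*A = (3 + (-9/2 + 4 - 3))*A = (3 - 7/2)*A = -A/2)
O = -3 (O = (5*(-⅕))*3 = -1*3 = -3)
(O*21)*p(1) = (-3*21)*(-½*1) = -63*(-½) = 63/2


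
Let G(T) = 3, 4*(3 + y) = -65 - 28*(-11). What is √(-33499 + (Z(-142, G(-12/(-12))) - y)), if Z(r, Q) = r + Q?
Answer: I*√134783/2 ≈ 183.56*I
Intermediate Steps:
y = 231/4 (y = -3 + (-65 - 28*(-11))/4 = -3 + (-65 + 308)/4 = -3 + (¼)*243 = -3 + 243/4 = 231/4 ≈ 57.750)
Z(r, Q) = Q + r
√(-33499 + (Z(-142, G(-12/(-12))) - y)) = √(-33499 + ((3 - 142) - 1*231/4)) = √(-33499 + (-139 - 231/4)) = √(-33499 - 787/4) = √(-134783/4) = I*√134783/2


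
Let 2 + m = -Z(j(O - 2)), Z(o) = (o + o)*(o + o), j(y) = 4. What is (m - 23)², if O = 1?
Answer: 7921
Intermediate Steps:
Z(o) = 4*o² (Z(o) = (2*o)*(2*o) = 4*o²)
m = -66 (m = -2 - 4*4² = -2 - 4*16 = -2 - 1*64 = -2 - 64 = -66)
(m - 23)² = (-66 - 23)² = (-89)² = 7921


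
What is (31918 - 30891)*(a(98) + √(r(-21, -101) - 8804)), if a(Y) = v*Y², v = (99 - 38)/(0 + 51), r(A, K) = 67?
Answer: 601661788/51 + 1027*I*√8737 ≈ 1.1797e+7 + 95996.0*I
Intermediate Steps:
v = 61/51 ≈ 1.1961
a(Y) = 61*Y²/51
(31918 - 30891)*(a(98) + √(r(-21, -101) - 8804)) = (31918 - 30891)*((61/51)*98² + √(67 - 8804)) = 1027*((61/51)*9604 + √(-8737)) = 1027*(585844/51 + I*√8737) = 601661788/51 + 1027*I*√8737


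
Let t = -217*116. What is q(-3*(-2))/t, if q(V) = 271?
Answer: -271/25172 ≈ -0.010766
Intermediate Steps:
t = -25172
q(-3*(-2))/t = 271/(-25172) = 271*(-1/25172) = -271/25172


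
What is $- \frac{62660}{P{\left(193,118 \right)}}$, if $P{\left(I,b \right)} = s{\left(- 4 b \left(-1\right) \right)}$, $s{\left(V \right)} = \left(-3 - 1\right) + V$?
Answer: $- \frac{1205}{9} \approx -133.89$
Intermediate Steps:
$s{\left(V \right)} = -4 + V$
$P{\left(I,b \right)} = -4 + 4 b$ ($P{\left(I,b \right)} = -4 + - 4 b \left(-1\right) = -4 + 4 b$)
$- \frac{62660}{P{\left(193,118 \right)}} = - \frac{62660}{-4 + 4 \cdot 118} = - \frac{62660}{-4 + 472} = - \frac{62660}{468} = \left(-62660\right) \frac{1}{468} = - \frac{1205}{9}$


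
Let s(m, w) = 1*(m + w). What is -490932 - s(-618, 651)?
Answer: -490965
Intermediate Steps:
s(m, w) = m + w
-490932 - s(-618, 651) = -490932 - (-618 + 651) = -490932 - 1*33 = -490932 - 33 = -490965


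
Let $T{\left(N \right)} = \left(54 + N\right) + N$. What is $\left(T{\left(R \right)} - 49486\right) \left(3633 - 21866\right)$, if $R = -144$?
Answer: $906544760$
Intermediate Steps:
$T{\left(N \right)} = 54 + 2 N$
$\left(T{\left(R \right)} - 49486\right) \left(3633 - 21866\right) = \left(\left(54 + 2 \left(-144\right)\right) - 49486\right) \left(3633 - 21866\right) = \left(\left(54 - 288\right) - 49486\right) \left(-18233\right) = \left(-234 - 49486\right) \left(-18233\right) = \left(-49720\right) \left(-18233\right) = 906544760$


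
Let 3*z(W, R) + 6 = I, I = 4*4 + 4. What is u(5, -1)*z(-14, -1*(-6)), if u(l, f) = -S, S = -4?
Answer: 56/3 ≈ 18.667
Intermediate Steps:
u(l, f) = 4 (u(l, f) = -1*(-4) = 4)
I = 20 (I = 16 + 4 = 20)
z(W, R) = 14/3 (z(W, R) = -2 + (1/3)*20 = -2 + 20/3 = 14/3)
u(5, -1)*z(-14, -1*(-6)) = 4*(14/3) = 56/3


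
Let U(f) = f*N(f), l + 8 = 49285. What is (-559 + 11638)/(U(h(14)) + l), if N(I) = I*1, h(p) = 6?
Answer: 11079/49313 ≈ 0.22467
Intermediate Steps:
l = 49277 (l = -8 + 49285 = 49277)
N(I) = I
U(f) = f² (U(f) = f*f = f²)
(-559 + 11638)/(U(h(14)) + l) = (-559 + 11638)/(6² + 49277) = 11079/(36 + 49277) = 11079/49313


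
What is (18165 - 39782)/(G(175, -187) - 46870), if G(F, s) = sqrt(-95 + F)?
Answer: 101318879/219679682 + 21617*sqrt(5)/549199205 ≈ 0.46130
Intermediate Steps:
(18165 - 39782)/(G(175, -187) - 46870) = (18165 - 39782)/(sqrt(-95 + 175) - 46870) = -21617/(sqrt(80) - 46870) = -21617/(4*sqrt(5) - 46870) = -21617/(-46870 + 4*sqrt(5))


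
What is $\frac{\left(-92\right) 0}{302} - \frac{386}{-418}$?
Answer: $\frac{193}{209} \approx 0.92344$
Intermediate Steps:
$\frac{\left(-92\right) 0}{302} - \frac{386}{-418} = 0 \cdot \frac{1}{302} - - \frac{193}{209} = 0 + \frac{193}{209} = \frac{193}{209}$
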